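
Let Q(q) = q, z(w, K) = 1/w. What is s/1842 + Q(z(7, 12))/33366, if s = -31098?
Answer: -1210551539/71703534 ≈ -16.883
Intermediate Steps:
s/1842 + Q(z(7, 12))/33366 = -31098/1842 + 1/(7*33366) = -31098*1/1842 + (⅐)*(1/33366) = -5183/307 + 1/233562 = -1210551539/71703534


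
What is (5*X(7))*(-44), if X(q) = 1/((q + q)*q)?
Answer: -110/49 ≈ -2.2449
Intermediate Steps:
X(q) = 1/(2*q**2) (X(q) = 1/(((2*q))*q) = (1/(2*q))/q = 1/(2*q**2))
(5*X(7))*(-44) = (5*((1/2)/7**2))*(-44) = (5*((1/2)*(1/49)))*(-44) = (5*(1/98))*(-44) = (5/98)*(-44) = -110/49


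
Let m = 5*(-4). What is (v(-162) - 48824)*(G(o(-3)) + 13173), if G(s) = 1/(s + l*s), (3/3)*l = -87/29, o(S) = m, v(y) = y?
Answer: -12905876053/20 ≈ -6.4529e+8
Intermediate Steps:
m = -20
o(S) = -20
l = -3 (l = -87/29 = -87*1/29 = -3)
G(s) = -1/(2*s) (G(s) = 1/(s - 3*s) = 1/(-2*s) = -1/(2*s))
(v(-162) - 48824)*(G(o(-3)) + 13173) = (-162 - 48824)*(-½/(-20) + 13173) = -48986*(-½*(-1/20) + 13173) = -48986*(1/40 + 13173) = -48986*526921/40 = -12905876053/20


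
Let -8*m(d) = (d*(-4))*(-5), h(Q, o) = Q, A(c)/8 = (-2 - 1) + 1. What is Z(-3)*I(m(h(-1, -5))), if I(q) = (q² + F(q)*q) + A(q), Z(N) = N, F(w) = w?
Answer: 21/2 ≈ 10.500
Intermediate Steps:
A(c) = -16 (A(c) = 8*((-2 - 1) + 1) = 8*(-3 + 1) = 8*(-2) = -16)
m(d) = -5*d/2 (m(d) = -d*(-4)*(-5)/8 = -(-4*d)*(-5)/8 = -5*d/2)
I(q) = -16 + 2*q² (I(q) = (q² + q*q) - 16 = (q² + q²) - 16 = 2*q² - 16 = -16 + 2*q²)
Z(-3)*I(m(h(-1, -5))) = -3*(-16 + 2*(-5/2*(-1))²) = -3*(-16 + 2*(5/2)²) = -3*(-16 + 2*(25/4)) = -3*(-16 + 25/2) = -3*(-7/2) = 21/2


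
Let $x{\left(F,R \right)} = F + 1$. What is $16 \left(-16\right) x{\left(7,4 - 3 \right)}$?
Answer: $-2048$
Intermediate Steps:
$x{\left(F,R \right)} = 1 + F$
$16 \left(-16\right) x{\left(7,4 - 3 \right)} = 16 \left(-16\right) \left(1 + 7\right) = \left(-256\right) 8 = -2048$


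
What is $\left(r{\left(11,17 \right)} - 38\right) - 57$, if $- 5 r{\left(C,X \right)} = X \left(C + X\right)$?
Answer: $- \frac{951}{5} \approx -190.2$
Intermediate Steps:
$r{\left(C,X \right)} = - \frac{X \left(C + X\right)}{5}$
$\left(r{\left(11,17 \right)} - 38\right) - 57 = \left(\left(- \frac{1}{5}\right) 17 \left(11 + 17\right) - 38\right) - 57 = \left(\left(- \frac{1}{5}\right) 17 \cdot 28 - 38\right) - 57 = \left(- \frac{476}{5} - 38\right) - 57 = - \frac{666}{5} - 57 = - \frac{951}{5}$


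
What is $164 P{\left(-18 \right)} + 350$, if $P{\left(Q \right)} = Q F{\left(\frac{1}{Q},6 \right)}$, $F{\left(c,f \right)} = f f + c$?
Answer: $-105758$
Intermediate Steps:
$F{\left(c,f \right)} = c + f^{2}$ ($F{\left(c,f \right)} = f^{2} + c = c + f^{2}$)
$P{\left(Q \right)} = Q \left(36 + \frac{1}{Q}\right)$ ($P{\left(Q \right)} = Q \left(\frac{1}{Q} + 6^{2}\right) = Q \left(\frac{1}{Q} + 36\right) = Q \left(36 + \frac{1}{Q}\right)$)
$164 P{\left(-18 \right)} + 350 = 164 \left(1 + 36 \left(-18\right)\right) + 350 = 164 \left(1 - 648\right) + 350 = 164 \left(-647\right) + 350 = -106108 + 350 = -105758$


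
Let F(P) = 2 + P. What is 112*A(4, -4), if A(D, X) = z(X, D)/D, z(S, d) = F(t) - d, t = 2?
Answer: 0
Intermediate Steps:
z(S, d) = 4 - d (z(S, d) = (2 + 2) - d = 4 - d)
A(D, X) = (4 - D)/D
112*A(4, -4) = 112*((4 - 1*4)/4) = 112*((4 - 4)/4) = 112*((¼)*0) = 112*0 = 0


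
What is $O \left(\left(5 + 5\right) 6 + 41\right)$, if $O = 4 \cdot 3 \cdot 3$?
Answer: $3636$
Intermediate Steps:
$O = 36$ ($O = 12 \cdot 3 = 36$)
$O \left(\left(5 + 5\right) 6 + 41\right) = 36 \left(\left(5 + 5\right) 6 + 41\right) = 36 \left(10 \cdot 6 + 41\right) = 36 \left(60 + 41\right) = 36 \cdot 101 = 3636$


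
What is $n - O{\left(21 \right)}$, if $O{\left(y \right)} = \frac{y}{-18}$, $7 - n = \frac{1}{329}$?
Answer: $\frac{16115}{1974} \approx 8.1636$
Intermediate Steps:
$n = \frac{2302}{329}$ ($n = 7 - \frac{1}{329} = \frac{2302}{329} \approx 6.997$)
$O{\left(y \right)} = - \frac{y}{18}$ ($O{\left(y \right)} = y \left(- \frac{1}{18}\right) = - \frac{y}{18}$)
$n - O{\left(21 \right)} = \frac{2302}{329} - \left(- \frac{1}{18}\right) 21 = \frac{2302}{329} - - \frac{7}{6} = \frac{2302}{329} + \frac{7}{6} = \frac{16115}{1974}$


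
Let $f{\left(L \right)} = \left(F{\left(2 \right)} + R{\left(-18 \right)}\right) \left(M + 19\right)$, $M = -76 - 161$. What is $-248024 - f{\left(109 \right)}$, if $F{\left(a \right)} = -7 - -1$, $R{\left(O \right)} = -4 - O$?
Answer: $-246280$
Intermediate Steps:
$F{\left(a \right)} = -6$ ($F{\left(a \right)} = -7 + 1 = -6$)
$M = -237$
$f{\left(L \right)} = -1744$ ($f{\left(L \right)} = \left(-6 - -14\right) \left(-237 + 19\right) = \left(-6 + \left(-4 + 18\right)\right) \left(-218\right) = \left(-6 + 14\right) \left(-218\right) = 8 \left(-218\right) = -1744$)
$-248024 - f{\left(109 \right)} = -248024 - -1744 = -248024 + 1744 = -246280$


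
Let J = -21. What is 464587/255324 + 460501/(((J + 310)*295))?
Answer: 157185322009/21767647620 ≈ 7.2211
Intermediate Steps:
464587/255324 + 460501/(((J + 310)*295)) = 464587/255324 + 460501/(((-21 + 310)*295)) = 464587*(1/255324) + 460501/((289*295)) = 464587/255324 + 460501/85255 = 157185322009/21767647620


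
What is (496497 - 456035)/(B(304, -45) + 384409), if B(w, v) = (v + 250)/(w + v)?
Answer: 5239829/49781068 ≈ 0.10526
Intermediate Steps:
B(w, v) = (250 + v)/(v + w)
(496497 - 456035)/(B(304, -45) + 384409) = (496497 - 456035)/((250 - 45)/(-45 + 304) + 384409) = 40462/(205/259 + 384409) = 40462/(99562136/259) = 40462*(259/99562136) = 5239829/49781068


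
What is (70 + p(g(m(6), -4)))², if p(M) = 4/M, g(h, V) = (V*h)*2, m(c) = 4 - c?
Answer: 78961/16 ≈ 4935.1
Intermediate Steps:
g(h, V) = 2*V*h
(70 + p(g(m(6), -4)))² = (70 + 4/((2*(-4)*(4 - 1*6))))² = (70 + 4/((2*(-4)*(4 - 6))))² = (70 + 4/((2*(-4)*(-2))))² = (70 + 4/16)² = (70 + 4*(1/16))² = (70 + ¼)² = (281/4)² = 78961/16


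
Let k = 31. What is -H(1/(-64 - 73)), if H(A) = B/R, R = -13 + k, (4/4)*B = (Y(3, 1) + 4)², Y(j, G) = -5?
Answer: -1/18 ≈ -0.055556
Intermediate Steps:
B = 1 (B = (-5 + 4)² = (-1)² = 1)
R = 18 (R = -13 + 31 = 18)
H(A) = 1/18
-H(1/(-64 - 73)) = -1*1/18 = -1/18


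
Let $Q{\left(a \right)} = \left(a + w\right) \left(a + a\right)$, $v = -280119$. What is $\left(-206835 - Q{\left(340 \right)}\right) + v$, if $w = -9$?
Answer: $-712034$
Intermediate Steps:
$Q{\left(a \right)} = 2 a \left(-9 + a\right)$ ($Q{\left(a \right)} = \left(a - 9\right) \left(a + a\right) = \left(-9 + a\right) 2 a = 2 a \left(-9 + a\right)$)
$\left(-206835 - Q{\left(340 \right)}\right) + v = \left(-206835 - 2 \cdot 340 \left(-9 + 340\right)\right) - 280119 = \left(-206835 - 2 \cdot 340 \cdot 331\right) - 280119 = \left(-206835 - 225080\right) - 280119 = -431915 - 280119 = -712034$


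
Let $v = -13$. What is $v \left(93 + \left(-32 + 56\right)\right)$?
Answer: $-1521$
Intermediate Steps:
$v \left(93 + \left(-32 + 56\right)\right) = - 13 \left(93 + \left(-32 + 56\right)\right) = - 13 \left(93 + 24\right) = \left(-13\right) 117 = -1521$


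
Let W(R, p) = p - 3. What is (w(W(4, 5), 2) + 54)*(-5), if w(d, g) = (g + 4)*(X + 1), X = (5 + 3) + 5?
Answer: -690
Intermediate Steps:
W(R, p) = -3 + p
X = 13 (X = 8 + 5 = 13)
w(d, g) = 56 + 14*g (w(d, g) = (g + 4)*(13 + 1) = (4 + g)*14 = 56 + 14*g)
(w(W(4, 5), 2) + 54)*(-5) = ((56 + 14*2) + 54)*(-5) = ((56 + 28) + 54)*(-5) = (84 + 54)*(-5) = 138*(-5) = -690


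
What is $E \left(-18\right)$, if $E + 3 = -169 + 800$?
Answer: $-11304$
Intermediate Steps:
$E = 628$ ($E = -3 + \left(-169 + 800\right) = -3 + 631 = 628$)
$E \left(-18\right) = 628 \left(-18\right) = -11304$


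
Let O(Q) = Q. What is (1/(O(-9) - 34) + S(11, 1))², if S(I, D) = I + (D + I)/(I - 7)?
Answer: 361201/1849 ≈ 195.35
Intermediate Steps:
S(I, D) = I + (D + I)/(-7 + I)
(1/(O(-9) - 34) + S(11, 1))² = (1/(-9 - 34) + (1 + 11² - 6*11)/(-7 + 11))² = (1/(-43) + (1 + 121 - 66)/4)² = (-1/43 + (¼)*56)² = (-1/43 + 14)² = (601/43)² = 361201/1849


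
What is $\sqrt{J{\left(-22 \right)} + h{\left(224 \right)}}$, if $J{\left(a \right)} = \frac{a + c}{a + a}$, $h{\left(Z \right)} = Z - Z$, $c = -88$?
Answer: $\frac{\sqrt{10}}{2} \approx 1.5811$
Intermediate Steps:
$h{\left(Z \right)} = 0$
$J{\left(a \right)} = \frac{-88 + a}{2 a}$ ($J{\left(a \right)} = \frac{a - 88}{a + a} = \frac{-88 + a}{2 a}$)
$\sqrt{J{\left(-22 \right)} + h{\left(224 \right)}} = \sqrt{\frac{-88 - 22}{2 \left(-22\right)} + 0} = \sqrt{\frac{1}{2} \left(- \frac{1}{22}\right) \left(-110\right) + 0} = \sqrt{\frac{5}{2} + 0} = \sqrt{\frac{5}{2}} = \frac{\sqrt{10}}{2}$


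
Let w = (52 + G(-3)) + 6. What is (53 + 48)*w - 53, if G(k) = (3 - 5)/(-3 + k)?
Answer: 17516/3 ≈ 5838.7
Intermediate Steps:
G(k) = -2/(-3 + k)
w = 175/3 (w = (52 - 2/(-3 - 3)) + 6 = (52 - 2/(-6)) + 6 = (52 - 2*(-⅙)) + 6 = (52 + ⅓) + 6 = 157/3 + 6 = 175/3 ≈ 58.333)
(53 + 48)*w - 53 = (53 + 48)*(175/3) - 53 = 101*(175/3) - 53 = 17675/3 - 53 = 17516/3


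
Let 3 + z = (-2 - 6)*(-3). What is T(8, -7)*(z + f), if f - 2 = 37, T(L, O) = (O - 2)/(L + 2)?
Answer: -54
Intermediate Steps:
T(L, O) = (-2 + O)/(2 + L)
f = 39 (f = 2 + 37 = 39)
z = 21 (z = -3 + (-2 - 6)*(-3) = -3 - 8*(-3) = -3 + 24 = 21)
T(8, -7)*(z + f) = ((-2 - 7)/(2 + 8))*(21 + 39) = (-9/10)*60 = ((⅒)*(-9))*60 = -9/10*60 = -54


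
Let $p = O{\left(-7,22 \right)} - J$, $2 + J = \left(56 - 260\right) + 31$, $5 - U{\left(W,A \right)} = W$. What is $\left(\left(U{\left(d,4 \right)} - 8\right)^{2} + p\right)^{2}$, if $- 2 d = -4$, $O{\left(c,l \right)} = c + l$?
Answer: $46225$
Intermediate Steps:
$d = 2$ ($d = \left(- \frac{1}{2}\right) \left(-4\right) = 2$)
$U{\left(W,A \right)} = 5 - W$
$J = -175$ ($J = -2 + \left(\left(56 - 260\right) + 31\right) = -2 + \left(-204 + 31\right) = -2 - 173 = -175$)
$p = 190$ ($p = \left(-7 + 22\right) - -175 = 15 + 175 = 190$)
$\left(\left(U{\left(d,4 \right)} - 8\right)^{2} + p\right)^{2} = \left(\left(\left(5 - 2\right) - 8\right)^{2} + 190\right)^{2} = \left(\left(3 - 8\right)^{2} + 190\right)^{2} = \left(\left(-5\right)^{2} + 190\right)^{2} = \left(25 + 190\right)^{2} = 215^{2} = 46225$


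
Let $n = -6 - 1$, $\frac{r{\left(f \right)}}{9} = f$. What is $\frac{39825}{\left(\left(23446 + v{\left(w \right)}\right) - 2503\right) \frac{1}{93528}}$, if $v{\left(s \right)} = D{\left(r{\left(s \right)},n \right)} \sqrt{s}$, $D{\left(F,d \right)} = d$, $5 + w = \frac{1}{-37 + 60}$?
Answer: $\frac{598057451713800}{3362672771} + \frac{8691089400 i \sqrt{2622}}{3362672771} \approx 1.7785 \cdot 10^{5} + 132.34 i$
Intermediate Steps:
$w = - \frac{114}{23}$ ($w = -5 + \frac{1}{-37 + 60} = -5 + \frac{1}{23} = - \frac{114}{23} \approx -4.9565$)
$r{\left(f \right)} = 9 f$
$n = -7$ ($n = -6 - 1 = -7$)
$v{\left(s \right)} = - 7 \sqrt{s}$
$\frac{39825}{\left(\left(23446 + v{\left(w \right)}\right) - 2503\right) \frac{1}{93528}} = \frac{39825}{\left(\left(23446 - 7 \sqrt{- \frac{114}{23}}\right) - 2503\right) \frac{1}{93528}} = \frac{39825}{\left(\left(23446 - 7 \frac{i \sqrt{2622}}{23}\right) - 2503\right) \frac{1}{93528}} = \frac{39825}{\left(\left(23446 - \frac{7 i \sqrt{2622}}{23}\right) - 2503\right) \frac{1}{93528}} = \frac{39825}{\left(20943 - \frac{7 i \sqrt{2622}}{23}\right) \frac{1}{93528}} = \frac{39825}{\frac{2327}{10392} - \frac{7 i \sqrt{2622}}{2151144}}$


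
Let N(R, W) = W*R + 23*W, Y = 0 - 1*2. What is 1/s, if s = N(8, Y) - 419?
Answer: -1/481 ≈ -0.0020790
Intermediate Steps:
Y = -2 (Y = 0 - 2 = -2)
N(R, W) = 23*W + R*W (N(R, W) = R*W + 23*W = 23*W + R*W)
s = -481 (s = -2*(23 + 8) - 419 = -2*31 - 419 = -62 - 419 = -481)
1/s = 1/(-481) = -1/481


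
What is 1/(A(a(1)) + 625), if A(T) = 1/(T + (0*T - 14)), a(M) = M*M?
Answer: 13/8124 ≈ 0.0016002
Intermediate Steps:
a(M) = M²
A(T) = 1/(-14 + T) (A(T) = 1/(T + (0 - 14)) = 1/(T - 14) = 1/(-14 + T))
1/(A(a(1)) + 625) = 1/(1/(-14 + 1²) + 625) = 1/(1/(-14 + 1) + 625) = 1/(1/(-13) + 625) = 1/(-1/13 + 625) = 1/(8124/13) = 13/8124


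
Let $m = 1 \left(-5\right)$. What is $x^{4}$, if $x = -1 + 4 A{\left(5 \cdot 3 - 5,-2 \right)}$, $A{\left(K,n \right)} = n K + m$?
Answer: $104060401$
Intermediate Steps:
$m = -5$
$A{\left(K,n \right)} = -5 + K n$ ($A{\left(K,n \right)} = n K - 5 = K n - 5 = -5 + K n$)
$x = -101$ ($x = -1 + 4 \left(-5 + \left(5 \cdot 3 - 5\right) \left(-2\right)\right) = -1 + 4 \left(-5 + \left(15 - 5\right) \left(-2\right)\right) = -1 + 4 \left(-5 + 10 \left(-2\right)\right) = -1 + 4 \left(-5 - 20\right) = -1 + 4 \left(-25\right) = -1 - 100 = -101$)
$x^{4} = \left(-101\right)^{4} = 104060401$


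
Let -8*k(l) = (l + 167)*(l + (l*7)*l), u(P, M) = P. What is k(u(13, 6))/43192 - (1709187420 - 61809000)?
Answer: -35576784371775/21596 ≈ -1.6474e+9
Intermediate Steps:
k(l) = -(167 + l)*(l + 7*l²)/8 (k(l) = -(l + 167)*(l + (l*7)*l)/8 = -(167 + l)*(l + (7*l)*l)/8 = -(167 + l)*(l + 7*l²)/8)
k(u(13, 6))/43192 - (1709187420 - 61809000) = -⅛*13*(167 + 7*13² + 1170*13)/43192 - (1709187420 - 61809000) = -⅛*13*(167 + 7*169 + 15210)*(1/43192) - 37460/(1/(45528 + (-1650 + 99))) = -⅛*13*(167 + 1183 + 15210)*(1/43192) - 37460/(1/(45528 - 1551)) = -⅛*13*16560*(1/43192) - 37460/(1/43977) = -26910*1/43192 - 37460/1/43977 = -13455/21596 - 37460*43977 = -13455/21596 - 1647378420 = -35576784371775/21596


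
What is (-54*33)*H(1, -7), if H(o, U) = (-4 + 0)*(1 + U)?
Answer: -42768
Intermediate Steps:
H(o, U) = -4 - 4*U (H(o, U) = -4*(1 + U) = -4 - 4*U)
(-54*33)*H(1, -7) = (-54*33)*(-4 - 4*(-7)) = -1782*(-4 + 28) = -1782*24 = -42768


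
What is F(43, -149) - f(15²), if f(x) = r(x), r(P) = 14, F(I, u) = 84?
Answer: 70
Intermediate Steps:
f(x) = 14
F(43, -149) - f(15²) = 84 - 1*14 = 84 - 14 = 70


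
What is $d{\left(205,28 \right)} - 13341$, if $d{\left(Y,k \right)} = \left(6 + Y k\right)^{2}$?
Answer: $33003175$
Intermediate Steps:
$d{\left(205,28 \right)} - 13341 = \left(6 + 205 \cdot 28\right)^{2} - 13341 = \left(6 + 5740\right)^{2} - 13341 = 5746^{2} - 13341 = 33016516 - 13341 = 33003175$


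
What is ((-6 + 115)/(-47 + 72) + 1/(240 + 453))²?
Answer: 5709615844/300155625 ≈ 19.022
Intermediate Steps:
((-6 + 115)/(-47 + 72) + 1/(240 + 453))² = (109/25 + 1/693)² = (75562/17325)² = 5709615844/300155625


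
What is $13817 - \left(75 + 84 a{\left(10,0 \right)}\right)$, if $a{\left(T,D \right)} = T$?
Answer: $12902$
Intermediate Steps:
$13817 - \left(75 + 84 a{\left(10,0 \right)}\right) = 13817 - 915 = 12902$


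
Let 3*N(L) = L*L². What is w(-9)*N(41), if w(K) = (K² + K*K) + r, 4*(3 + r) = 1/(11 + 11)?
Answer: 964411553/264 ≈ 3.6531e+6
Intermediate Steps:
r = -263/88 (r = -3 + 1/(4*(11 + 11)) = -3 + (¼)/22 = -3 + (¼)*(1/22) = -3 + 1/88 = -263/88 ≈ -2.9886)
N(L) = L³/3 (N(L) = (L*L²)/3 = L³/3)
w(K) = -263/88 + 2*K² (w(K) = (K² + K*K) - 263/88 = (K² + K²) - 263/88 = 2*K² - 263/88 = -263/88 + 2*K²)
w(-9)*N(41) = (-263/88 + 2*(-9)²)*((⅓)*41³) = (-263/88 + 2*81)*((⅓)*68921) = (-263/88 + 162)*(68921/3) = (13993/88)*(68921/3) = 964411553/264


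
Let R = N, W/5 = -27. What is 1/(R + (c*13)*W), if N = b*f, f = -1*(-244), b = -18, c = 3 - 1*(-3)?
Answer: -1/14922 ≈ -6.7015e-5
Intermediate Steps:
c = 6 (c = 3 + 3 = 6)
W = -135 (W = 5*(-27) = -135)
f = 244
N = -4392 (N = -18*244 = -4392)
R = -4392
1/(R + (c*13)*W) = 1/(-4392 + (6*13)*(-135)) = 1/(-4392 + 78*(-135)) = 1/(-4392 - 10530) = 1/(-14922) = -1/14922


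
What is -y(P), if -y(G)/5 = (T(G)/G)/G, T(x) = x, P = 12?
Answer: 5/12 ≈ 0.41667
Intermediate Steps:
y(G) = -5/G (y(G) = -5*G/G/G = -5/G)
-y(P) = -(-5)/12 = -1*(-5/12) = 5/12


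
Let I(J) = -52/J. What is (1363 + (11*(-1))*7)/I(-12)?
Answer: 3858/13 ≈ 296.77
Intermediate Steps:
(1363 + (11*(-1))*7)/I(-12) = (1363 + (11*(-1))*7)/((-52/(-12))) = (1363 - 11*7)/((-52*(-1/12))) = (1363 - 77)/(13/3) = 1286*(3/13) = 3858/13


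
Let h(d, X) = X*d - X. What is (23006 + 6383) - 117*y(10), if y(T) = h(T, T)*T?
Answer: -75911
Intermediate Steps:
h(d, X) = -X + X*d
y(T) = T²*(-1 + T) (y(T) = (T*(-1 + T))*T = T²*(-1 + T))
(23006 + 6383) - 117*y(10) = (23006 + 6383) - 117*10²*(-1 + 10) = 29389 - 11700*9 = 29389 - 117*900 = 29389 - 105300 = -75911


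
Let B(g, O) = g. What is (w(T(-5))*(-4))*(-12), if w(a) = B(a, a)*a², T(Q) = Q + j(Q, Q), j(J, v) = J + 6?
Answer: -3072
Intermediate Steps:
j(J, v) = 6 + J
T(Q) = 6 + 2*Q (T(Q) = Q + (6 + Q) = 6 + 2*Q)
w(a) = a³ (w(a) = a*a² = a³)
(w(T(-5))*(-4))*(-12) = ((6 + 2*(-5))³*(-4))*(-12) = ((6 - 10)³*(-4))*(-12) = ((-4)³*(-4))*(-12) = -64*(-4)*(-12) = 256*(-12) = -3072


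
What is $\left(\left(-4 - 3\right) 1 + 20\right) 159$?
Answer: $2067$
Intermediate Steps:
$\left(\left(-4 - 3\right) 1 + 20\right) 159 = \left(\left(-7\right) 1 + 20\right) 159 = \left(-7 + 20\right) 159 = 13 \cdot 159 = 2067$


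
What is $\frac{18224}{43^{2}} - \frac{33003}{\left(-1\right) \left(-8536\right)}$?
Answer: $\frac{94537517}{15783064} \approx 5.9898$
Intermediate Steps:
$\frac{18224}{43^{2}} - \frac{33003}{\left(-1\right) \left(-8536\right)} = \frac{18224}{1849} - \frac{33003}{8536} = \frac{94537517}{15783064}$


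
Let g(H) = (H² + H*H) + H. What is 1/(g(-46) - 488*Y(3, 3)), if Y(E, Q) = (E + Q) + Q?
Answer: -1/206 ≈ -0.0048544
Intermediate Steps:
Y(E, Q) = E + 2*Q
g(H) = H + 2*H² (g(H) = (H² + H²) + H = 2*H² + H = H + 2*H²)
1/(g(-46) - 488*Y(3, 3)) = 1/(-46*(1 + 2*(-46)) - 488*(3 + 2*3)) = 1/(-46*(1 - 92) - 488*(3 + 6)) = 1/(-46*(-91) - 488*9) = 1/(4186 - 4392) = 1/(-206) = -1/206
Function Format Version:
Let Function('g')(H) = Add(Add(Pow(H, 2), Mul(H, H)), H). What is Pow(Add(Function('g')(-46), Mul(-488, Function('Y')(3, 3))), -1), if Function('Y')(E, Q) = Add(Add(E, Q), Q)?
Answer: Rational(-1, 206) ≈ -0.0048544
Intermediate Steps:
Function('Y')(E, Q) = Add(E, Mul(2, Q))
Function('g')(H) = Add(H, Mul(2, Pow(H, 2))) (Function('g')(H) = Add(Add(Pow(H, 2), Pow(H, 2)), H) = Add(Mul(2, Pow(H, 2)), H) = Add(H, Mul(2, Pow(H, 2))))
Pow(Add(Function('g')(-46), Mul(-488, Function('Y')(3, 3))), -1) = Pow(Add(Mul(-46, Add(1, Mul(2, -46))), Mul(-488, Add(3, Mul(2, 3)))), -1) = Pow(Add(Mul(-46, Add(1, -92)), Mul(-488, Add(3, 6))), -1) = Pow(Add(Mul(-46, -91), Mul(-488, 9)), -1) = Pow(Add(4186, -4392), -1) = Pow(-206, -1) = Rational(-1, 206)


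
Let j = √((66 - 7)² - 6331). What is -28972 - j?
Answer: -28972 - 5*I*√114 ≈ -28972.0 - 53.385*I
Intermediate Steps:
j = 5*I*√114 (j = √(59² - 6331) = √(3481 - 6331) = √(-2850) = 5*I*√114 ≈ 53.385*I)
-28972 - j = -28972 - 5*I*√114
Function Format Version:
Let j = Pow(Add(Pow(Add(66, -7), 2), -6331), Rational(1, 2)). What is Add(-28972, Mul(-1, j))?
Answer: Add(-28972, Mul(-5, I, Pow(114, Rational(1, 2)))) ≈ Add(-28972., Mul(-53.385, I))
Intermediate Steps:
j = Mul(5, I, Pow(114, Rational(1, 2))) (j = Pow(Add(Pow(59, 2), -6331), Rational(1, 2)) = Pow(Add(3481, -6331), Rational(1, 2)) = Pow(-2850, Rational(1, 2)) = Mul(5, I, Pow(114, Rational(1, 2))) ≈ Mul(53.385, I))
Add(-28972, Mul(-1, j)) = Add(-28972, Mul(-1, Mul(5, I, Pow(114, Rational(1, 2))))) = Add(-28972, Mul(-5, I, Pow(114, Rational(1, 2))))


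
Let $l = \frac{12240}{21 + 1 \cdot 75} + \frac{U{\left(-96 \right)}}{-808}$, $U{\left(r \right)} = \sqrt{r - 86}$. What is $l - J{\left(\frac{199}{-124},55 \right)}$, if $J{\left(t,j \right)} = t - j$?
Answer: $\frac{22829}{124} - \frac{i \sqrt{182}}{808} \approx 184.1 - 0.016696 i$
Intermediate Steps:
$U{\left(r \right)} = \sqrt{-86 + r}$
$l = \frac{255}{2} - \frac{i \sqrt{182}}{808}$ ($l = \frac{12240}{21 + 1 \cdot 75} + \frac{\sqrt{-86 - 96}}{-808} = \frac{12240}{21 + 75} + \sqrt{-182} \left(- \frac{1}{808}\right) = \frac{12240}{96} + i \sqrt{182} \left(- \frac{1}{808}\right) = 12240 \cdot \frac{1}{96} - \frac{i \sqrt{182}}{808} = \frac{255}{2} - \frac{i \sqrt{182}}{808} \approx 127.5 - 0.016696 i$)
$l - J{\left(\frac{199}{-124},55 \right)} = \left(\frac{255}{2} - \frac{i \sqrt{182}}{808}\right) - \left(\frac{199}{-124} - 55\right) = \left(\frac{255}{2} - \frac{i \sqrt{182}}{808}\right) - \left(199 \left(- \frac{1}{124}\right) - 55\right) = \left(\frac{255}{2} - \frac{i \sqrt{182}}{808}\right) - \left(- \frac{199}{124} - 55\right) = \left(\frac{255}{2} - \frac{i \sqrt{182}}{808}\right) - - \frac{7019}{124} = \left(\frac{255}{2} - \frac{i \sqrt{182}}{808}\right) + \frac{7019}{124} = \frac{22829}{124} - \frac{i \sqrt{182}}{808}$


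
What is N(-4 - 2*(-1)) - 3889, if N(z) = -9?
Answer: -3898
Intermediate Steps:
N(-4 - 2*(-1)) - 3889 = -9 - 3889 = -3898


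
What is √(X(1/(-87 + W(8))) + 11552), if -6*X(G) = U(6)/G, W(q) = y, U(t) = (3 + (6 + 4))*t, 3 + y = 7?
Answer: √12631 ≈ 112.39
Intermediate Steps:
y = 4 (y = -3 + 7 = 4)
U(t) = 13*t (U(t) = (3 + 10)*t = 13*t)
W(q) = 4
X(G) = -13/G (X(G) = -13*6/(6*G) = -13/G)
√(X(1/(-87 + W(8))) + 11552) = √(-13/(1/(-87 + 4)) + 11552) = √(-13/(1/(-83)) + 11552) = √(-13/(-1/83) + 11552) = √(-13*(-83) + 11552) = √(1079 + 11552) = √12631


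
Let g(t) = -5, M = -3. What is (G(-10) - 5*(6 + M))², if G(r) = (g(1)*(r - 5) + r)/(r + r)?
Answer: 5329/16 ≈ 333.06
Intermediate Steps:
G(r) = (25 - 4*r)/(2*r) (G(r) = (-5*(r - 5) + r)/(r + r) = (-5*(-5 + r) + r)/((2*r)) = ((25 - 5*r) + r)*(1/(2*r)) = (25 - 4*r)*(1/(2*r)) = (25 - 4*r)/(2*r))
(G(-10) - 5*(6 + M))² = ((-2 + (25/2)/(-10)) - 5*(6 - 3))² = ((-2 + (25/2)*(-⅒)) - 5*3)² = ((-2 - 5/4) - 15)² = (-13/4 - 15)² = (-73/4)² = 5329/16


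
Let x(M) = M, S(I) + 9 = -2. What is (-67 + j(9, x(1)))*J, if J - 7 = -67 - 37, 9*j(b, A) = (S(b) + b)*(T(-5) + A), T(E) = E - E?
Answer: 58685/9 ≈ 6520.6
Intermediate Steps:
S(I) = -11 (S(I) = -9 - 2 = -11)
T(E) = 0
j(b, A) = A*(-11 + b)/9 (j(b, A) = ((-11 + b)*(0 + A))/9 = ((-11 + b)*A)/9 = (A*(-11 + b))/9 = A*(-11 + b)/9)
J = -97 (J = 7 + (-67 - 37) = 7 - 104 = -97)
(-67 + j(9, x(1)))*J = (-67 + (1/9)*1*(-11 + 9))*(-97) = (-67 + (1/9)*1*(-2))*(-97) = (-67 - 2/9)*(-97) = -605/9*(-97) = 58685/9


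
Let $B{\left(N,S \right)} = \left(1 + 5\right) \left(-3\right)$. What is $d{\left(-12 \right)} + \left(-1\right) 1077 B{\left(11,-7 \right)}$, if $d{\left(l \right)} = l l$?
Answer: $19530$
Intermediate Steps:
$B{\left(N,S \right)} = -18$ ($B{\left(N,S \right)} = 6 \left(-3\right) = -18$)
$d{\left(l \right)} = l^{2}$
$d{\left(-12 \right)} + \left(-1\right) 1077 B{\left(11,-7 \right)} = \left(-12\right)^{2} + \left(-1\right) 1077 \left(-18\right) = 144 - -19386 = 144 + 19386 = 19530$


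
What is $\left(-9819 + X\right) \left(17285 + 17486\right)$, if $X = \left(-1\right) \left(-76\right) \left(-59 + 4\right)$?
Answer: $-486759229$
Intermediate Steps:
$X = -4180$ ($X = 76 \left(-55\right) = -4180$)
$\left(-9819 + X\right) \left(17285 + 17486\right) = \left(-9819 - 4180\right) \left(17285 + 17486\right) = \left(-13999\right) 34771 = -486759229$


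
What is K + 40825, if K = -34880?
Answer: 5945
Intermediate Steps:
K + 40825 = -34880 + 40825 = 5945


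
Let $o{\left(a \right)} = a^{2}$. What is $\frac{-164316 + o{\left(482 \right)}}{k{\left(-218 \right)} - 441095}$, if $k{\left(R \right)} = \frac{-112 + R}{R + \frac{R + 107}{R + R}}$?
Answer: $- \frac{6456475496}{41876092135} \approx -0.15418$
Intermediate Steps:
$k{\left(R \right)} = \frac{-112 + R}{R + \frac{107 + R}{2 R}}$
$\frac{-164316 + o{\left(482 \right)}}{k{\left(-218 \right)} - 441095} = \frac{-164316 + 482^{2}}{2 \left(-218\right) \frac{1}{107 - 218 + 2 \left(-218\right)^{2}} \left(-112 - 218\right) - 441095} = \frac{-164316 + 232324}{2 \left(-218\right) \frac{1}{107 - 218 + 2 \cdot 47524} \left(-330\right) - 441095} = \frac{68008}{2 \left(-218\right) \frac{1}{107 - 218 + 95048} \left(-330\right) - 441095} = \frac{68008}{2 \left(-218\right) \frac{1}{94937} \left(-330\right) - 441095} = \frac{68008}{\frac{143880}{94937} - 441095} = \frac{68008}{- \frac{41876092135}{94937}} = 68008 \left(- \frac{94937}{41876092135}\right) = - \frac{6456475496}{41876092135}$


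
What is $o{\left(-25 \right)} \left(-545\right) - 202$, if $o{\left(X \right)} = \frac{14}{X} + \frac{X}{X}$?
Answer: $- \frac{2209}{5} \approx -441.8$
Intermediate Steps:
$o{\left(X \right)} = 1 + \frac{14}{X}$ ($o{\left(X \right)} = \frac{14}{X} + 1 = 1 + \frac{14}{X}$)
$o{\left(-25 \right)} \left(-545\right) - 202 = \frac{14 - 25}{-25} \left(-545\right) - 202 = \left(- \frac{1}{25}\right) \left(-11\right) \left(-545\right) - 202 = \frac{11}{25} \left(-545\right) - 202 = - \frac{1199}{5} - 202 = - \frac{2209}{5}$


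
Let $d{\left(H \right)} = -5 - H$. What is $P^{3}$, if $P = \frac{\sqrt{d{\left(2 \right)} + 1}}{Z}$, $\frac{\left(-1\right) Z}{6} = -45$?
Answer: $- \frac{i \sqrt{6}}{3280500} \approx - 7.4668 \cdot 10^{-7} i$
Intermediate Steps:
$Z = 270$ ($Z = \left(-6\right) \left(-45\right) = 270$)
$P = \frac{i \sqrt{6}}{270}$ ($P = \frac{\sqrt{\left(-5 - 2\right) + 1}}{270} = \sqrt{\left(-5 - 2\right) + 1} \cdot \frac{1}{270} = \sqrt{-7 + 1} \cdot \frac{1}{270} = \sqrt{-6} \cdot \frac{1}{270} = i \sqrt{6} \cdot \frac{1}{270} = \frac{i \sqrt{6}}{270} \approx 0.0090722 i$)
$P^{3} = \left(\frac{i \sqrt{6}}{270}\right)^{3} = - \frac{i \sqrt{6}}{3280500}$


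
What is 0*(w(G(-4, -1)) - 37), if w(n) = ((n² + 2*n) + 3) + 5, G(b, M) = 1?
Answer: 0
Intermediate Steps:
w(n) = 8 + n² + 2*n (w(n) = (3 + n² + 2*n) + 5 = 8 + n² + 2*n)
0*(w(G(-4, -1)) - 37) = 0*((8 + 1² + 2*1) - 37) = 0*((8 + 1 + 2) - 37) = 0*(11 - 37) = 0*(-26) = 0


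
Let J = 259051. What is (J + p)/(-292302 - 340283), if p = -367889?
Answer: 108838/632585 ≈ 0.17205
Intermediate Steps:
(J + p)/(-292302 - 340283) = (259051 - 367889)/(-292302 - 340283) = -108838/(-632585) = -108838*(-1/632585) = 108838/632585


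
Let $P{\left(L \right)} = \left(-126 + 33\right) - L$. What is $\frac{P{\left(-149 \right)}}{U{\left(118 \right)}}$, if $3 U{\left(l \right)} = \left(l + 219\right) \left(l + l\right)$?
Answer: $\frac{42}{19883} \approx 0.0021124$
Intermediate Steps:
$U{\left(l \right)} = \frac{2 l \left(219 + l\right)}{3}$ ($U{\left(l \right)} = \frac{\left(l + 219\right) \left(l + l\right)}{3} = \frac{\left(219 + l\right) 2 l}{3} = \frac{2 l \left(219 + l\right)}{3}$)
$P{\left(L \right)} = -93 - L$
$\frac{P{\left(-149 \right)}}{U{\left(118 \right)}} = \frac{-93 - -149}{\frac{2}{3} \cdot 118 \left(219 + 118\right)} = \frac{-93 + 149}{\frac{2}{3} \cdot 118 \cdot 337} = \frac{56}{\frac{79532}{3}} = 56 \cdot \frac{3}{79532} = \frac{42}{19883}$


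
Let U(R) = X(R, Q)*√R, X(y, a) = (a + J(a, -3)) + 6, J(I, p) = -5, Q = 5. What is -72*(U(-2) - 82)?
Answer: 5904 - 432*I*√2 ≈ 5904.0 - 610.94*I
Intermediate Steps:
X(y, a) = 1 + a (X(y, a) = (a - 5) + 6 = (-5 + a) + 6 = 1 + a)
U(R) = 6*√R (U(R) = (1 + 5)*√R = 6*√R)
-72*(U(-2) - 82) = -72*(6*√(-2) - 82) = -72*(6*(I*√2) - 82) = -72*(6*I*√2 - 82) = -72*(-82 + 6*I*√2) = 5904 - 432*I*√2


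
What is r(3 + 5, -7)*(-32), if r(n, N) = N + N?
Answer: 448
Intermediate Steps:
r(n, N) = 2*N
r(3 + 5, -7)*(-32) = (2*(-7))*(-32) = -14*(-32) = 448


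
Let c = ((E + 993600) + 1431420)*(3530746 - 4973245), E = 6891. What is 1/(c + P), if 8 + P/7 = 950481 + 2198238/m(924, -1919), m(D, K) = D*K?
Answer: -42218/148101695268078977 ≈ -2.8506e-13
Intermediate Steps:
P = 280889117425/42218 (P = -56 + 7*(950481 + 2198238/((924*(-1919)))) = -56 + 7*(950481 + 2198238/(-1773156)) = -56 + 7*(950481 + 2198238*(-1/1773156)) = -56 + 7*(950481 - 52339/42218) = -56 + 7*(40127354519/42218) = -56 + 280891481633/42218 = 280889117425/42218 ≈ 6.6533e+6)
c = -3508029185589 (c = ((6891 + 993600) + 1431420)*(3530746 - 4973245) = (1000491 + 1431420)*(-1442499) = 2431911*(-1442499) = -3508029185589)
1/(c + P) = 1/(-3508029185589 + 280889117425/42218) = 1/(-148101695268078977/42218) = -42218/148101695268078977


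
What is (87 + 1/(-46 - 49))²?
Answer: 68293696/9025 ≈ 7567.2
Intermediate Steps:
(87 + 1/(-46 - 49))² = (87 + 1/(-95))² = (87 - 1/95)² = (8264/95)² = 68293696/9025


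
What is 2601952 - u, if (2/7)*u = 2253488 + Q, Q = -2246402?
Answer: 2577151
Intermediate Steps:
u = 24801 (u = 7*(2253488 - 2246402)/2 = (7/2)*7086 = 24801)
2601952 - u = 2601952 - 1*24801 = 2601952 - 24801 = 2577151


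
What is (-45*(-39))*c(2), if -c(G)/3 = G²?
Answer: -21060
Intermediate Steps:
c(G) = -3*G²
(-45*(-39))*c(2) = (-45*(-39))*(-3*2²) = 1755*(-3*4) = 1755*(-12) = -21060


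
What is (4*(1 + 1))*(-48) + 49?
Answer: -335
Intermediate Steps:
(4*(1 + 1))*(-48) + 49 = (4*2)*(-48) + 49 = 8*(-48) + 49 = -384 + 49 = -335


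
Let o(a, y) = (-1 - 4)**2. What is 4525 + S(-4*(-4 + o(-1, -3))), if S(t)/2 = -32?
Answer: 4461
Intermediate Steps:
o(a, y) = 25 (o(a, y) = (-5)**2 = 25)
S(t) = -64 (S(t) = 2*(-32) = -64)
4525 + S(-4*(-4 + o(-1, -3))) = 4525 - 64 = 4461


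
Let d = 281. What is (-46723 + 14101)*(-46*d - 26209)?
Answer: 1276661970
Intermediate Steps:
(-46723 + 14101)*(-46*d - 26209) = (-46723 + 14101)*(-46*281 - 26209) = -32622*(-12926 - 26209) = -32622*(-39135) = 1276661970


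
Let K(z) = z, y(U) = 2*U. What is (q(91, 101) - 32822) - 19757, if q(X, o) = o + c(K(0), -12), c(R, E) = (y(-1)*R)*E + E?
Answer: -52490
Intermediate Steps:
c(R, E) = E - 2*E*R (c(R, E) = ((2*(-1))*R)*E + E = (-2*R)*E + E = -2*E*R + E = E - 2*E*R)
q(X, o) = -12 + o (q(X, o) = o - 12*(1 - 2*0) = o - 12*(1 + 0) = o - 12*1 = o - 12 = -12 + o)
(q(91, 101) - 32822) - 19757 = ((-12 + 101) - 32822) - 19757 = (89 - 32822) - 19757 = -32733 - 19757 = -52490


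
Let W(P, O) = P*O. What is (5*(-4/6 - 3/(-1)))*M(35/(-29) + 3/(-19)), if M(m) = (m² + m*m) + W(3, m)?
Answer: -3921680/910803 ≈ -4.3057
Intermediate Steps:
W(P, O) = O*P
M(m) = 2*m² + 3*m (M(m) = (m² + m*m) + m*3 = (m² + m²) + 3*m = 2*m² + 3*m)
(5*(-4/6 - 3/(-1)))*M(35/(-29) + 3/(-19)) = (5*(-4/6 - 3/(-1)))*((35/(-29) + 3/(-19))*(3 + 2*(35/(-29) + 3/(-19)))) = (5*(-4*⅙ - 3*(-1)))*((35*(-1/29) + 3*(-1/19))*(3 + 2*(35*(-1/29) + 3*(-1/19)))) = (5*(-⅔ + 3))*((-35/29 - 3/19)*(3 + 2*(-35/29 - 3/19))) = (5*(7/3))*(-752*(3 + 2*(-752/551))/551) = 35*(-752*(3 - 1504/551)/551)/3 = 35*(-752/551*149/551)/3 = (35/3)*(-112048/303601) = -3921680/910803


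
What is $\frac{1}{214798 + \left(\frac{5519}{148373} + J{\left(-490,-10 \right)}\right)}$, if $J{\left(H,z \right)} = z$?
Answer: $\frac{148373}{31868745443} \approx 4.6558 \cdot 10^{-6}$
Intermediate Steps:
$\frac{1}{214798 + \left(\frac{5519}{148373} + J{\left(-490,-10 \right)}\right)} = \frac{1}{214798 - \left(10 - \frac{5519}{148373}\right)} = \frac{1}{214798 + \left(5519 \cdot \frac{1}{148373} - 10\right)} = \frac{1}{214798 + \left(\frac{5519}{148373} - 10\right)} = \frac{1}{214798 - \frac{1478211}{148373}} = \frac{1}{\frac{31868745443}{148373}} = \frac{148373}{31868745443}$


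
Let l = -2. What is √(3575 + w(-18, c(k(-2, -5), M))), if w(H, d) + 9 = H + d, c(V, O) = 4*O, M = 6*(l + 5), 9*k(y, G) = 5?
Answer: 2*√905 ≈ 60.166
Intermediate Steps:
k(y, G) = 5/9 (k(y, G) = (⅑)*5 = 5/9)
M = 18 (M = 6*(-2 + 5) = 6*3 = 18)
w(H, d) = -9 + H + d (w(H, d) = -9 + (H + d) = -9 + H + d)
√(3575 + w(-18, c(k(-2, -5), M))) = √(3575 + (-9 - 18 + 4*18)) = √(3575 + (-9 - 18 + 72)) = √(3575 + 45) = √3620 = 2*√905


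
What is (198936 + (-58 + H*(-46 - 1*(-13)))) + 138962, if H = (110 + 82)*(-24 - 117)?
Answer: 1231216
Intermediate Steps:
H = -27072 (H = 192*(-141) = -27072)
(198936 + (-58 + H*(-46 - 1*(-13)))) + 138962 = (198936 + (-58 - 27072*(-46 - 1*(-13)))) + 138962 = (198936 + (-58 - 27072*(-46 + 13))) + 138962 = (198936 + (-58 - 27072*(-33))) + 138962 = (198936 + (-58 + 893376)) + 138962 = (198936 + 893318) + 138962 = 1092254 + 138962 = 1231216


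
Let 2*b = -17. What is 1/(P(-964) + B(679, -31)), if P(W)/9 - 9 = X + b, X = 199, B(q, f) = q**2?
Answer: 2/925673 ≈ 2.1606e-6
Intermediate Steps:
b = -17/2 (b = (1/2)*(-17) = -17/2 ≈ -8.5000)
P(W) = 3591/2 (P(W) = 81 + 9*(199 - 17/2) = 81 + 9*(381/2) = 81 + 3429/2 = 3591/2)
1/(P(-964) + B(679, -31)) = 1/(3591/2 + 679**2) = 1/(3591/2 + 461041) = 1/(925673/2) = 2/925673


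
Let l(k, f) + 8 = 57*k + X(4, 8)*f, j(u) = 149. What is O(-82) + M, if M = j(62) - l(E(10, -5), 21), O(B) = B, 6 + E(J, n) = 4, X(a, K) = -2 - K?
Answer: 399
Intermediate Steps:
E(J, n) = -2 (E(J, n) = -6 + 4 = -2)
l(k, f) = -8 - 10*f + 57*k (l(k, f) = -8 + (57*k + (-2 - 1*8)*f) = -8 + (57*k + (-2 - 8)*f) = -8 + (57*k - 10*f) = -8 + (-10*f + 57*k) = -8 - 10*f + 57*k)
M = 481 (M = 149 - (-8 - 10*21 + 57*(-2)) = 149 - (-8 - 210 - 114) = 149 - 1*(-332) = 149 + 332 = 481)
O(-82) + M = -82 + 481 = 399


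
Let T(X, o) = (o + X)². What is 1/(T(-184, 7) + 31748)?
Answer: 1/63077 ≈ 1.5854e-5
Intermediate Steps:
T(X, o) = (X + o)²
1/(T(-184, 7) + 31748) = 1/((-184 + 7)² + 31748) = 1/((-177)² + 31748) = 1/(31329 + 31748) = 1/63077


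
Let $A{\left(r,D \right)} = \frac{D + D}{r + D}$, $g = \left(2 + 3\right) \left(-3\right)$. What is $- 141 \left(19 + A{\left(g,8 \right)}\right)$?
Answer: $- \frac{16497}{7} \approx -2356.7$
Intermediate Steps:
$g = -15$ ($g = 5 \left(-3\right) = -15$)
$A{\left(r,D \right)} = \frac{2 D}{D + r}$
$- 141 \left(19 + A{\left(g,8 \right)}\right) = - 141 \left(19 + 2 \cdot 8 \frac{1}{8 - 15}\right) = - 141 \left(19 + 2 \cdot 8 \frac{1}{-7}\right) = - 141 \left(19 + 2 \cdot 8 \left(- \frac{1}{7}\right)\right) = - 141 \left(19 - \frac{16}{7}\right) = \left(-141\right) \frac{117}{7} = - \frac{16497}{7}$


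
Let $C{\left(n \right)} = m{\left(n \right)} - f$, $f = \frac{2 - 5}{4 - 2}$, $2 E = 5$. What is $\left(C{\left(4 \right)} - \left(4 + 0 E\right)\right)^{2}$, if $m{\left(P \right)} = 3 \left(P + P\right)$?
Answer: $\frac{1849}{4} \approx 462.25$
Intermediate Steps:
$E = \frac{5}{2}$ ($E = \frac{1}{2} \cdot 5 = \frac{5}{2} \approx 2.5$)
$m{\left(P \right)} = 6 P$ ($m{\left(P \right)} = 3 \cdot 2 P = 6 P$)
$f = - \frac{3}{2} \approx -1.5$
$C{\left(n \right)} = \frac{3}{2} + 6 n$ ($C{\left(n \right)} = 6 n - - \frac{3}{2} = 6 n + \frac{3}{2} = \frac{3}{2} + 6 n$)
$\left(C{\left(4 \right)} - \left(4 + 0 E\right)\right)^{2} = \left(\left(\frac{3}{2} + 6 \cdot 4\right) + \left(-4 + 0 \cdot \frac{5}{2}\right)\right)^{2} = \left(\left(\frac{3}{2} + 24\right) + \left(-4 + 0\right)\right)^{2} = \left(\frac{51}{2} - 4\right)^{2} = \left(\frac{43}{2}\right)^{2} = \frac{1849}{4}$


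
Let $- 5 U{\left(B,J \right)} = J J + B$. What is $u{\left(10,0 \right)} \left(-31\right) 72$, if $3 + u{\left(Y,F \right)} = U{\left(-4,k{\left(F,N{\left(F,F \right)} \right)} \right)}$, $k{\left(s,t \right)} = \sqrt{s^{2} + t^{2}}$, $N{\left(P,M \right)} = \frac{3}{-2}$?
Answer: $\frac{29574}{5} \approx 5914.8$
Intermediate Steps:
$N{\left(P,M \right)} = - \frac{3}{2}$ ($N{\left(P,M \right)} = 3 \left(- \frac{1}{2}\right) = - \frac{3}{2}$)
$U{\left(B,J \right)} = - \frac{B}{5} - \frac{J^{2}}{5}$ ($U{\left(B,J \right)} = - \frac{J J + B}{5} = - \frac{J^{2} + B}{5} = - \frac{B + J^{2}}{5} = - \frac{B}{5} - \frac{J^{2}}{5}$)
$u{\left(Y,F \right)} = - \frac{53}{20} - \frac{F^{2}}{5}$ ($u{\left(Y,F \right)} = -3 - \left(- \frac{4}{5} + \frac{\left(\sqrt{F^{2} + \left(- \frac{3}{2}\right)^{2}}\right)^{2}}{5}\right) = -3 - \left(- \frac{4}{5} + \frac{\left(\sqrt{F^{2} + \frac{9}{4}}\right)^{2}}{5}\right) = -3 - \left(- \frac{4}{5} + \frac{\left(\sqrt{\frac{9}{4} + F^{2}}\right)^{2}}{5}\right) = -3 - \left(- \frac{4}{5} + \frac{\frac{9}{4} + F^{2}}{5}\right) = -3 + \left(\frac{4}{5} - \left(\frac{9}{20} + \frac{F^{2}}{5}\right)\right) = -3 - \left(- \frac{7}{20} + \frac{F^{2}}{5}\right) = - \frac{53}{20} - \frac{F^{2}}{5}$)
$u{\left(10,0 \right)} \left(-31\right) 72 = \left(- \frac{53}{20} - \frac{0^{2}}{5}\right) \left(-31\right) 72 = \left(- \frac{53}{20} - 0\right) \left(-31\right) 72 = \left(- \frac{53}{20} + 0\right) \left(-31\right) 72 = \left(- \frac{53}{20}\right) \left(-31\right) 72 = \frac{1643}{20} \cdot 72 = \frac{29574}{5}$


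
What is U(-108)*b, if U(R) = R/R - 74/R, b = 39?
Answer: 1183/18 ≈ 65.722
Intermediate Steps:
U(R) = 1 - 74/R
U(-108)*b = ((-74 - 108)/(-108))*39 = -1/108*(-182)*39 = (91/54)*39 = 1183/18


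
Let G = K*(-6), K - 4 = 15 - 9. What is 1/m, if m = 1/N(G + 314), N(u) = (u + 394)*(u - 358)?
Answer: -67392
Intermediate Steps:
K = 10 (K = 4 + (15 - 9) = 4 + 6 = 10)
G = -60 (G = 10*(-6) = -60)
N(u) = (-358 + u)*(394 + u) (N(u) = (394 + u)*(-358 + u) = (-358 + u)*(394 + u))
m = -1/67392 (m = 1/(-141052 + (-60 + 314)² + 36*(-60 + 314)) = 1/(-141052 + 254² + 36*254) = 1/(-141052 + 64516 + 9144) = 1/(-67392) = -1/67392 ≈ -1.4839e-5)
1/m = 1/(-1/67392) = -67392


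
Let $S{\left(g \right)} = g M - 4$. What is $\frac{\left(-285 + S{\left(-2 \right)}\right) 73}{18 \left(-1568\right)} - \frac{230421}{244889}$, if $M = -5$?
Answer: $- \frac{168416449}{767971904} \approx -0.2193$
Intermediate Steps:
$S{\left(g \right)} = -4 - 5 g$ ($S{\left(g \right)} = g \left(-5\right) - 4 = - 5 g - 4 = -4 - 5 g$)
$\frac{\left(-285 + S{\left(-2 \right)}\right) 73}{18 \left(-1568\right)} - \frac{230421}{244889} = \frac{\left(-285 - -6\right) 73}{18 \left(-1568\right)} - \frac{230421}{244889} = \frac{\left(-285 + \left(-4 + 10\right)\right) 73}{-28224} - \frac{230421}{244889} = \left(-285 + 6\right) 73 \left(- \frac{1}{28224}\right) - \frac{230421}{244889} = \left(-279\right) 73 \left(- \frac{1}{28224}\right) - \frac{230421}{244889} = \left(-20367\right) \left(- \frac{1}{28224}\right) - \frac{230421}{244889} = \frac{2263}{3136} - \frac{230421}{244889} = - \frac{168416449}{767971904}$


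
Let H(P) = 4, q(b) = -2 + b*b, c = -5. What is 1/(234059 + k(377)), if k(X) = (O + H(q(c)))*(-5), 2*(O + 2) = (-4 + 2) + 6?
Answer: 1/234039 ≈ 4.2728e-6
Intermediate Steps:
O = 0 (O = -2 + ((-4 + 2) + 6)/2 = -2 + (-2 + 6)/2 = -2 + (1/2)*4 = -2 + 2 = 0)
q(b) = -2 + b**2
k(X) = -20 (k(X) = (0 + 4)*(-5) = 4*(-5) = -20)
1/(234059 + k(377)) = 1/(234059 - 20) = 1/234039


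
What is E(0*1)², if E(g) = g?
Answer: 0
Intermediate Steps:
E(0*1)² = (0*1)² = 0² = 0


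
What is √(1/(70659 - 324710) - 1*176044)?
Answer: I*√11362216110096495/254051 ≈ 419.58*I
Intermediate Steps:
√(1/(70659 - 324710) - 1*176044) = √(1/(-254051) - 176044) = √(-1/254051 - 176044) = √(-44724154245/254051) = I*√11362216110096495/254051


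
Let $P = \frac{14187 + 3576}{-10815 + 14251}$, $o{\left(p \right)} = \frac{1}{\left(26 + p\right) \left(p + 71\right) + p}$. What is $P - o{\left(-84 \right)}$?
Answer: $\frac{5948887}{1151060} \approx 5.1682$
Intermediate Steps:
$o{\left(p \right)} = \frac{1}{p + \left(26 + p\right) \left(71 + p\right)}$ ($o{\left(p \right)} = \frac{1}{\left(26 + p\right) \left(71 + p\right) + p} = \frac{1}{p + \left(26 + p\right) \left(71 + p\right)}$)
$P = \frac{17763}{3436} \approx 5.1697$
$P - o{\left(-84 \right)} = \frac{17763}{3436} - \frac{1}{1846 + \left(-84\right)^{2} + 98 \left(-84\right)} = \frac{17763}{3436} - \frac{1}{1846 + 7056 - 8232} = \frac{17763}{3436} - \frac{1}{670} = \frac{5948887}{1151060}$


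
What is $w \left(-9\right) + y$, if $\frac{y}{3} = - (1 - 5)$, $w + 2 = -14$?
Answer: $156$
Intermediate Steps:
$w = -16$ ($w = -2 - 14 = -16$)
$y = 12$ ($y = 3 \left(- (1 - 5)\right) = 3 \left(\left(-1\right) \left(-4\right)\right) = 3 \cdot 4 = 12$)
$w \left(-9\right) + y = \left(-16\right) \left(-9\right) + 12 = 144 + 12 = 156$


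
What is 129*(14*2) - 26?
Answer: 3586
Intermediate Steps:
129*(14*2) - 26 = 129*28 - 26 = 3612 - 26 = 3586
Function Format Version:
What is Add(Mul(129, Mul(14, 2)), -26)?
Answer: 3586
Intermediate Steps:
Add(Mul(129, Mul(14, 2)), -26) = Add(Mul(129, 28), -26) = Add(3612, -26) = 3586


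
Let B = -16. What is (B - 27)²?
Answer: 1849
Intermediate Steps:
(B - 27)² = (-16 - 27)² = (-43)² = 1849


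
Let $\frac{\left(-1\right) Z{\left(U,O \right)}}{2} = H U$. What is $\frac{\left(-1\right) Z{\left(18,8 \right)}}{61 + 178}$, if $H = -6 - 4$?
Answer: $- \frac{360}{239} \approx -1.5063$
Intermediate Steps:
$H = -10$ ($H = -6 - 4 = -10$)
$Z{\left(U,O \right)} = 20 U$ ($Z{\left(U,O \right)} = - 2 \left(- 10 U\right) = 20 U$)
$\frac{\left(-1\right) Z{\left(18,8 \right)}}{61 + 178} = \frac{\left(-1\right) 20 \cdot 18}{61 + 178} = \frac{\left(-1\right) 360}{239} = \frac{1}{239} \left(-360\right) = - \frac{360}{239}$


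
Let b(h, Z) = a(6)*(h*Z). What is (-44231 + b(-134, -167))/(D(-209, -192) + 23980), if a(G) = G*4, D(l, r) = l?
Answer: 492841/23771 ≈ 20.733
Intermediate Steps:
a(G) = 4*G
b(h, Z) = 24*Z*h (b(h, Z) = (4*6)*(h*Z) = 24*(Z*h) = 24*Z*h)
(-44231 + b(-134, -167))/(D(-209, -192) + 23980) = (-44231 + 24*(-167)*(-134))/(-209 + 23980) = (-44231 + 537072)/23771 = 492841*(1/23771) = 492841/23771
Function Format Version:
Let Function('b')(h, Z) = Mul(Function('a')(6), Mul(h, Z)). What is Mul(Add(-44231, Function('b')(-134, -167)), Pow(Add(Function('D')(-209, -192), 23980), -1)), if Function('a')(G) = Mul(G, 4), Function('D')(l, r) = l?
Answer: Rational(492841, 23771) ≈ 20.733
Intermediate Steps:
Function('a')(G) = Mul(4, G)
Function('b')(h, Z) = Mul(24, Z, h) (Function('b')(h, Z) = Mul(Mul(4, 6), Mul(h, Z)) = Mul(24, Mul(Z, h)) = Mul(24, Z, h))
Mul(Add(-44231, Function('b')(-134, -167)), Pow(Add(Function('D')(-209, -192), 23980), -1)) = Mul(Add(-44231, Mul(24, -167, -134)), Pow(Add(-209, 23980), -1)) = Mul(Add(-44231, 537072), Pow(23771, -1)) = Mul(492841, Rational(1, 23771)) = Rational(492841, 23771)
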